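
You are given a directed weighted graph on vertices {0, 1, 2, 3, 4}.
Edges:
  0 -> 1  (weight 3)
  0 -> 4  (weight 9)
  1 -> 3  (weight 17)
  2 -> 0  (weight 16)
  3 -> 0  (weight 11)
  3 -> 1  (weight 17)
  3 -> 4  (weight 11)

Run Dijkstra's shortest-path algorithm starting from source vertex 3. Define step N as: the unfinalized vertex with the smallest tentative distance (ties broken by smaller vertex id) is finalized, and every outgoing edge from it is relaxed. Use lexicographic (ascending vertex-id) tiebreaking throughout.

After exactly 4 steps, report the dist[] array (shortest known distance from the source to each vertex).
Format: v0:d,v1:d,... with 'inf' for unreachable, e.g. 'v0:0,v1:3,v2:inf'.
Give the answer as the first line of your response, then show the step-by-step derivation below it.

v0:11,v1:14,v2:inf,v3:0,v4:11

step 1: dist = v0:11,v1:17,v2:inf,v3:0,v4:11
step 2: dist = v0:11,v1:14,v2:inf,v3:0,v4:11
step 3: dist = v0:11,v1:14,v2:inf,v3:0,v4:11
step 4: dist = v0:11,v1:14,v2:inf,v3:0,v4:11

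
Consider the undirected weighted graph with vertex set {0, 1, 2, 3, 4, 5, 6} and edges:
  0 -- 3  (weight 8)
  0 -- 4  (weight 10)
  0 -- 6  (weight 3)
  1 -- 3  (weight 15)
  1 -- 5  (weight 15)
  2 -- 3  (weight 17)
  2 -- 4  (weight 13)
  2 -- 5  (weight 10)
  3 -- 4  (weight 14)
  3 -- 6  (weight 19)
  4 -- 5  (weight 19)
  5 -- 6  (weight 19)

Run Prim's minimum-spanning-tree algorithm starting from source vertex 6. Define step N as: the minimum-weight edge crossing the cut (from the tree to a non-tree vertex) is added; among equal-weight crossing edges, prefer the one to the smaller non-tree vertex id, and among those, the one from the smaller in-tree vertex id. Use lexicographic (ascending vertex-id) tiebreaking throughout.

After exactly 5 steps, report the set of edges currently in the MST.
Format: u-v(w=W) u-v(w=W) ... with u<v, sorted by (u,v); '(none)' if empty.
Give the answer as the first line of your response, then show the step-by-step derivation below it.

0-3(w=8) 0-4(w=10) 0-6(w=3) 2-4(w=13) 2-5(w=10)

step 1: add edge 0-6 (w=3); MST = {0-6(w=3)}
step 2: add edge 0-3 (w=8); MST = {0-3(w=8) 0-6(w=3)}
step 3: add edge 0-4 (w=10); MST = {0-3(w=8) 0-4(w=10) 0-6(w=3)}
step 4: add edge 2-4 (w=13); MST = {0-3(w=8) 0-4(w=10) 0-6(w=3) 2-4(w=13)}
step 5: add edge 2-5 (w=10); MST = {0-3(w=8) 0-4(w=10) 0-6(w=3) 2-4(w=13) 2-5(w=10)}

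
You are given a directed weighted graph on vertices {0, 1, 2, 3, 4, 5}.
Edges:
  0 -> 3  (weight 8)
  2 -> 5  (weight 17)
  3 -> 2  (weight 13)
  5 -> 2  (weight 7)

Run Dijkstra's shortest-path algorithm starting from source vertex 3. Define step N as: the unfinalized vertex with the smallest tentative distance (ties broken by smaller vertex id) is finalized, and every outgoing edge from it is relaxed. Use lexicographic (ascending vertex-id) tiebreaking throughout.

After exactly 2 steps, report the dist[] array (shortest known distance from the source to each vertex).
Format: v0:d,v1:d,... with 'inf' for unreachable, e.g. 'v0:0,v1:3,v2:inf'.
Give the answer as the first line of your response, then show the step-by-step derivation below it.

v0:inf,v1:inf,v2:13,v3:0,v4:inf,v5:30

step 1: dist = v0:inf,v1:inf,v2:13,v3:0,v4:inf,v5:inf
step 2: dist = v0:inf,v1:inf,v2:13,v3:0,v4:inf,v5:30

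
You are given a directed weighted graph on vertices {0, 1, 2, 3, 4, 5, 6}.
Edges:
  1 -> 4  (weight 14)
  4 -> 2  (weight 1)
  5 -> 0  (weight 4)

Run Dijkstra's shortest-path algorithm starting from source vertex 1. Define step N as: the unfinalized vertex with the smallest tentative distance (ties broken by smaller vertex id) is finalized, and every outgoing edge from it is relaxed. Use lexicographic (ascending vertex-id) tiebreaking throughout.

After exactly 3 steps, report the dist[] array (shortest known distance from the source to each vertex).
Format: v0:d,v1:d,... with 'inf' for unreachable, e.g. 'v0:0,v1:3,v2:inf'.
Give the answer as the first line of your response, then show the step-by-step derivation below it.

v0:inf,v1:0,v2:15,v3:inf,v4:14,v5:inf,v6:inf

step 1: dist = v0:inf,v1:0,v2:inf,v3:inf,v4:14,v5:inf,v6:inf
step 2: dist = v0:inf,v1:0,v2:15,v3:inf,v4:14,v5:inf,v6:inf
step 3: dist = v0:inf,v1:0,v2:15,v3:inf,v4:14,v5:inf,v6:inf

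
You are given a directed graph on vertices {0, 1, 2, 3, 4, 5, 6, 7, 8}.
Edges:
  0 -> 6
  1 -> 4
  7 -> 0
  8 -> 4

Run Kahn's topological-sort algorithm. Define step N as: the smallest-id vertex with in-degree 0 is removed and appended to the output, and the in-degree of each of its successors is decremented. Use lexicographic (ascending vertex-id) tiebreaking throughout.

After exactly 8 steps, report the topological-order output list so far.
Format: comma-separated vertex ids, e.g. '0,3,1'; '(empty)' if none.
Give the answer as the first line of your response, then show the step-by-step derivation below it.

1,2,3,5,7,0,6,8

step 1: output 1; order=[1]; indeg=(1,0,0,0,1,0,1,0,0)
step 2: output 2; order=[1,2]; indeg=(1,0,0,0,1,0,1,0,0)
step 3: output 3; order=[1,2,3]; indeg=(1,0,0,0,1,0,1,0,0)
step 4: output 5; order=[1,2,3,5]; indeg=(1,0,0,0,1,0,1,0,0)
step 5: output 7; order=[1,2,3,5,7]; indeg=(0,0,0,0,1,0,1,0,0)
step 6: output 0; order=[1,2,3,5,7,0]; indeg=(0,0,0,0,1,0,0,0,0)
step 7: output 6; order=[1,2,3,5,7,0,6]; indeg=(0,0,0,0,1,0,0,0,0)
step 8: output 8; order=[1,2,3,5,7,0,6,8]; indeg=(0,0,0,0,0,0,0,0,0)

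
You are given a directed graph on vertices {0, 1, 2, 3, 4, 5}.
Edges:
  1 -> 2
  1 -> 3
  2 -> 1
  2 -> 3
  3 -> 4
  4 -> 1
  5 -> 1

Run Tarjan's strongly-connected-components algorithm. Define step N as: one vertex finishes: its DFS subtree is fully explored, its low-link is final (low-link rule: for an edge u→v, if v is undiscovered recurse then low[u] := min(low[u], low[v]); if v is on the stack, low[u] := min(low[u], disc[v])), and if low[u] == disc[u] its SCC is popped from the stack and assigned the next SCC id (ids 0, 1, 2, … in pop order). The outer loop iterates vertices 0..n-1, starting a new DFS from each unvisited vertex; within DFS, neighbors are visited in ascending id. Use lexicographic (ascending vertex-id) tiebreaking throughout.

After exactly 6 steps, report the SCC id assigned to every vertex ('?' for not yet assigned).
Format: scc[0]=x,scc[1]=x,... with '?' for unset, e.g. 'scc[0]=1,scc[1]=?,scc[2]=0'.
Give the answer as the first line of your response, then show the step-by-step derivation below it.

scc[0]=0,scc[1]=1,scc[2]=1,scc[3]=1,scc[4]=1,scc[5]=2

step 1: low=(low[0]=0,low[1]=?,low[2]=?,low[3]=?,low[4]=?,low[5]=?); scc=(scc[0]=0,scc[1]=?,scc[2]=?,scc[3]=?,scc[4]=?,scc[5]=?)
step 2: low=(low[0]=0,low[1]=1,low[2]=1,low[3]=3,low[4]=1,low[5]=?); scc=(scc[0]=0,scc[1]=?,scc[2]=?,scc[3]=?,scc[4]=?,scc[5]=?)
step 3: low=(low[0]=0,low[1]=1,low[2]=1,low[3]=1,low[4]=1,low[5]=?); scc=(scc[0]=0,scc[1]=?,scc[2]=?,scc[3]=?,scc[4]=?,scc[5]=?)
step 4: low=(low[0]=0,low[1]=1,low[2]=1,low[3]=1,low[4]=1,low[5]=?); scc=(scc[0]=0,scc[1]=?,scc[2]=?,scc[3]=?,scc[4]=?,scc[5]=?)
step 5: low=(low[0]=0,low[1]=1,low[2]=1,low[3]=1,low[4]=1,low[5]=?); scc=(scc[0]=0,scc[1]=1,scc[2]=1,scc[3]=1,scc[4]=1,scc[5]=?)
step 6: low=(low[0]=0,low[1]=1,low[2]=1,low[3]=1,low[4]=1,low[5]=5); scc=(scc[0]=0,scc[1]=1,scc[2]=1,scc[3]=1,scc[4]=1,scc[5]=2)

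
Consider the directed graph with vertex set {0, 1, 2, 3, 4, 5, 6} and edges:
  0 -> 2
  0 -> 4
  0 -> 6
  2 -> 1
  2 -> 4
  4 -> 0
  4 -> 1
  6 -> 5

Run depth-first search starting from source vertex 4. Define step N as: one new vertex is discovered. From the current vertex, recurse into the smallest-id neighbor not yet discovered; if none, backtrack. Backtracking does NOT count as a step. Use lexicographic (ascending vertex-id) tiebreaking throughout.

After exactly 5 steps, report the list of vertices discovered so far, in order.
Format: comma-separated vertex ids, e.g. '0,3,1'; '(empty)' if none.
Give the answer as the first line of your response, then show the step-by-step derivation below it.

4,0,2,1,6

step 1: discover 4; path=4; order=4
step 2: discover 0; path=4>0; order=4,0
step 3: discover 2; path=4>0>2; order=4,0,2
step 4: discover 1; path=4>0>2>1; order=4,0,2,1
step 5: discover 6; path=4>0>6; order=4,0,2,1,6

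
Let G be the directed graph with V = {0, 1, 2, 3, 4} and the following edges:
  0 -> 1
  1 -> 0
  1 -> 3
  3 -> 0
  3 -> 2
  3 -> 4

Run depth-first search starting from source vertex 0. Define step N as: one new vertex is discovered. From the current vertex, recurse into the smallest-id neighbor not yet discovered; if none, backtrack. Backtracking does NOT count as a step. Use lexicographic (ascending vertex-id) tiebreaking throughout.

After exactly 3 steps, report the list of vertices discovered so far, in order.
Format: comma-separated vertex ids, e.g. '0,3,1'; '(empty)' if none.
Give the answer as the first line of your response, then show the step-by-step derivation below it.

0,1,3

step 1: discover 0; path=0; order=0
step 2: discover 1; path=0>1; order=0,1
step 3: discover 3; path=0>1>3; order=0,1,3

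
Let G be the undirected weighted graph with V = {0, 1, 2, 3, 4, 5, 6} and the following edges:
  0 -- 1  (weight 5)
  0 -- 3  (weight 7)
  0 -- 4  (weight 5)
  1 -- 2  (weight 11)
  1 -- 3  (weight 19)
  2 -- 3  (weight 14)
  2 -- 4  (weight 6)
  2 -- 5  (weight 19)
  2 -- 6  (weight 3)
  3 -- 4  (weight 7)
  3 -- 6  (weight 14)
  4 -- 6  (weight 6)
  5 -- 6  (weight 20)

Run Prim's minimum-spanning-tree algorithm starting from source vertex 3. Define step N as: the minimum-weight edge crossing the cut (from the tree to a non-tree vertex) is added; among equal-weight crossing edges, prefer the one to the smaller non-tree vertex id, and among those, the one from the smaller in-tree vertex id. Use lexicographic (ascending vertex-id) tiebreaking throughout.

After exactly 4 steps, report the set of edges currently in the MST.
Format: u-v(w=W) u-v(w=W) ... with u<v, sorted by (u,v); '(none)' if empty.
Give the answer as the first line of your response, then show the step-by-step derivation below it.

0-1(w=5) 0-3(w=7) 0-4(w=5) 2-4(w=6)

step 1: add edge 0-3 (w=7); MST = {0-3(w=7)}
step 2: add edge 0-1 (w=5); MST = {0-1(w=5) 0-3(w=7)}
step 3: add edge 0-4 (w=5); MST = {0-1(w=5) 0-3(w=7) 0-4(w=5)}
step 4: add edge 2-4 (w=6); MST = {0-1(w=5) 0-3(w=7) 0-4(w=5) 2-4(w=6)}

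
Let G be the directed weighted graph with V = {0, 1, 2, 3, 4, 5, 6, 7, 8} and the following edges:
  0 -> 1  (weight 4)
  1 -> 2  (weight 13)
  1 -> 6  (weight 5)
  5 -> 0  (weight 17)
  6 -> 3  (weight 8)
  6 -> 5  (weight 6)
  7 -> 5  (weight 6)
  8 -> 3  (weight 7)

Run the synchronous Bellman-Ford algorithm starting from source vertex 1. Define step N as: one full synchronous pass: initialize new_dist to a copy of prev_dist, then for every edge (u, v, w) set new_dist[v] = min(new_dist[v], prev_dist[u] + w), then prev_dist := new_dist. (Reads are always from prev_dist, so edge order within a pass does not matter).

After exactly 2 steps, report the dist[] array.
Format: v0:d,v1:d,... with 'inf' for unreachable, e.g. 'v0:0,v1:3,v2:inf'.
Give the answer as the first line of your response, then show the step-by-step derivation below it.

v0:inf,v1:0,v2:13,v3:13,v4:inf,v5:11,v6:5,v7:inf,v8:inf

step 1: dist = v0:inf,v1:0,v2:13,v3:inf,v4:inf,v5:inf,v6:5,v7:inf,v8:inf
step 2: dist = v0:inf,v1:0,v2:13,v3:13,v4:inf,v5:11,v6:5,v7:inf,v8:inf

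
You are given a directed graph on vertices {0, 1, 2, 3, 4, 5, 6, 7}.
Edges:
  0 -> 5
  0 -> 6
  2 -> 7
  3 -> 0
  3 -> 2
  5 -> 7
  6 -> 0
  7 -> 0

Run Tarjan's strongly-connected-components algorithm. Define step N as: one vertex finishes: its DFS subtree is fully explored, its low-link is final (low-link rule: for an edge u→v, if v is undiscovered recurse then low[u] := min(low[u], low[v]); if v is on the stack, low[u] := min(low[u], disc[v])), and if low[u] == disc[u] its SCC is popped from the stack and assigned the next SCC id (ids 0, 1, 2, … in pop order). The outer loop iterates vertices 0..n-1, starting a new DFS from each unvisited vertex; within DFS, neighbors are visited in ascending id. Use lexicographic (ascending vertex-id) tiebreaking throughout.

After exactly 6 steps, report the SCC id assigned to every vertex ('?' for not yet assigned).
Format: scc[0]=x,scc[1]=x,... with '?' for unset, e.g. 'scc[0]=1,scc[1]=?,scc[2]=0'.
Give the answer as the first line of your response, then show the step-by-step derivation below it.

scc[0]=0,scc[1]=1,scc[2]=2,scc[3]=?,scc[4]=?,scc[5]=0,scc[6]=0,scc[7]=0

step 1: low=(low[0]=0,low[1]=?,low[2]=?,low[3]=?,low[4]=?,low[5]=1,low[6]=?,low[7]=0); scc=(scc[0]=?,scc[1]=?,scc[2]=?,scc[3]=?,scc[4]=?,scc[5]=?,scc[6]=?,scc[7]=?)
step 2: low=(low[0]=0,low[1]=?,low[2]=?,low[3]=?,low[4]=?,low[5]=0,low[6]=?,low[7]=0); scc=(scc[0]=?,scc[1]=?,scc[2]=?,scc[3]=?,scc[4]=?,scc[5]=?,scc[6]=?,scc[7]=?)
step 3: low=(low[0]=0,low[1]=?,low[2]=?,low[3]=?,low[4]=?,low[5]=0,low[6]=0,low[7]=0); scc=(scc[0]=?,scc[1]=?,scc[2]=?,scc[3]=?,scc[4]=?,scc[5]=?,scc[6]=?,scc[7]=?)
step 4: low=(low[0]=0,low[1]=?,low[2]=?,low[3]=?,low[4]=?,low[5]=0,low[6]=0,low[7]=0); scc=(scc[0]=0,scc[1]=?,scc[2]=?,scc[3]=?,scc[4]=?,scc[5]=0,scc[6]=0,scc[7]=0)
step 5: low=(low[0]=0,low[1]=4,low[2]=?,low[3]=?,low[4]=?,low[5]=0,low[6]=0,low[7]=0); scc=(scc[0]=0,scc[1]=1,scc[2]=?,scc[3]=?,scc[4]=?,scc[5]=0,scc[6]=0,scc[7]=0)
step 6: low=(low[0]=0,low[1]=4,low[2]=5,low[3]=?,low[4]=?,low[5]=0,low[6]=0,low[7]=0); scc=(scc[0]=0,scc[1]=1,scc[2]=2,scc[3]=?,scc[4]=?,scc[5]=0,scc[6]=0,scc[7]=0)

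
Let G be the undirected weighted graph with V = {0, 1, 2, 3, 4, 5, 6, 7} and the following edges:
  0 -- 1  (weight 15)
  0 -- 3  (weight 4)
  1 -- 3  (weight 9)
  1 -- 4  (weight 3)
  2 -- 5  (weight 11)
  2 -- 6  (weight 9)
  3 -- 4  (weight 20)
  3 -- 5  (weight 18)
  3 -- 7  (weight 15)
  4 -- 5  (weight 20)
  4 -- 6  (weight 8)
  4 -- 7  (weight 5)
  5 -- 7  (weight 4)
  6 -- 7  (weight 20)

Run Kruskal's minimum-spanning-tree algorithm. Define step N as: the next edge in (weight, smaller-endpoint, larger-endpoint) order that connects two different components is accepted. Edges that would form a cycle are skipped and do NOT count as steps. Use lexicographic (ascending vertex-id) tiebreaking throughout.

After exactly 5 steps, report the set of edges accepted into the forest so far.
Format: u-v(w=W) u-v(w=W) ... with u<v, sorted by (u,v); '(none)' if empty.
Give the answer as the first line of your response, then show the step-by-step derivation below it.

0-3(w=4) 1-4(w=3) 4-6(w=8) 4-7(w=5) 5-7(w=4)

step 1: add edge 1-4 (w=3); MST = {1-4(w=3)}
step 2: add edge 0-3 (w=4); MST = {0-3(w=4) 1-4(w=3)}
step 3: add edge 5-7 (w=4); MST = {0-3(w=4) 1-4(w=3) 5-7(w=4)}
step 4: add edge 4-7 (w=5); MST = {0-3(w=4) 1-4(w=3) 4-7(w=5) 5-7(w=4)}
step 5: add edge 4-6 (w=8); MST = {0-3(w=4) 1-4(w=3) 4-6(w=8) 4-7(w=5) 5-7(w=4)}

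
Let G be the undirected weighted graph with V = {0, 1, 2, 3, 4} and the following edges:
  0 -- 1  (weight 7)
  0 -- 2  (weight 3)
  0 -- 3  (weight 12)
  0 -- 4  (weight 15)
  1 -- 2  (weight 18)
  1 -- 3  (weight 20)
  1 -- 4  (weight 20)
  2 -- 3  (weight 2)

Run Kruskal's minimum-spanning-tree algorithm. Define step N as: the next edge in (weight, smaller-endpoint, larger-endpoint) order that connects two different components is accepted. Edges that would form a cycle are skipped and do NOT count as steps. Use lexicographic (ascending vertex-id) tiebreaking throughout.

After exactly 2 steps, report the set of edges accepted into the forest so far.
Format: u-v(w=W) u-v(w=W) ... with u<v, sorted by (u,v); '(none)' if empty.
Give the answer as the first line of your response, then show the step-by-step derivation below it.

0-2(w=3) 2-3(w=2)

step 1: add edge 2-3 (w=2); MST = {2-3(w=2)}
step 2: add edge 0-2 (w=3); MST = {0-2(w=3) 2-3(w=2)}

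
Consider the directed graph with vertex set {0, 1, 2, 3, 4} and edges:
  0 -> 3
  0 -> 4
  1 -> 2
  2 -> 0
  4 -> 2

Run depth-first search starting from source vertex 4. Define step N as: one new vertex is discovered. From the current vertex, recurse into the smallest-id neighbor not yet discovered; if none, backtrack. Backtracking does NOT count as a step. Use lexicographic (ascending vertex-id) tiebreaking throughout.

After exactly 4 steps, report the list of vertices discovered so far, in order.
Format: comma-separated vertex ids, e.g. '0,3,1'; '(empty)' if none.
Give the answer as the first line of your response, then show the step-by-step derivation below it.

4,2,0,3

step 1: discover 4; path=4; order=4
step 2: discover 2; path=4>2; order=4,2
step 3: discover 0; path=4>2>0; order=4,2,0
step 4: discover 3; path=4>2>0>3; order=4,2,0,3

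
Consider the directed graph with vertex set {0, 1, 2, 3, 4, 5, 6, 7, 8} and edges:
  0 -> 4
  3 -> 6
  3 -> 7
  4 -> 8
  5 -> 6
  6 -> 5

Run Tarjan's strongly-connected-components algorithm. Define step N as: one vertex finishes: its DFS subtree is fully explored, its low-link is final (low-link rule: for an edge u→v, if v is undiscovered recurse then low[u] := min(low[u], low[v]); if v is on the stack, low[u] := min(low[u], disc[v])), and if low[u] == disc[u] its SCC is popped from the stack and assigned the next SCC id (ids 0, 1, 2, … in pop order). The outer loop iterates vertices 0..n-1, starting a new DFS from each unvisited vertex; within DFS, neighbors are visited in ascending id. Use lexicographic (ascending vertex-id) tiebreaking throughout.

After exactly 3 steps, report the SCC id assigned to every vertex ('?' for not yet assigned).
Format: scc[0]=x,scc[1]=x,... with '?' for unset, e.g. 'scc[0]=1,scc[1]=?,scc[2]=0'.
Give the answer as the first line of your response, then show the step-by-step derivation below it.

scc[0]=2,scc[1]=?,scc[2]=?,scc[3]=?,scc[4]=1,scc[5]=?,scc[6]=?,scc[7]=?,scc[8]=0

step 1: low=(low[0]=0,low[1]=?,low[2]=?,low[3]=?,low[4]=1,low[5]=?,low[6]=?,low[7]=?,low[8]=2); scc=(scc[0]=?,scc[1]=?,scc[2]=?,scc[3]=?,scc[4]=?,scc[5]=?,scc[6]=?,scc[7]=?,scc[8]=0)
step 2: low=(low[0]=0,low[1]=?,low[2]=?,low[3]=?,low[4]=1,low[5]=?,low[6]=?,low[7]=?,low[8]=2); scc=(scc[0]=?,scc[1]=?,scc[2]=?,scc[3]=?,scc[4]=1,scc[5]=?,scc[6]=?,scc[7]=?,scc[8]=0)
step 3: low=(low[0]=0,low[1]=?,low[2]=?,low[3]=?,low[4]=1,low[5]=?,low[6]=?,low[7]=?,low[8]=2); scc=(scc[0]=2,scc[1]=?,scc[2]=?,scc[3]=?,scc[4]=1,scc[5]=?,scc[6]=?,scc[7]=?,scc[8]=0)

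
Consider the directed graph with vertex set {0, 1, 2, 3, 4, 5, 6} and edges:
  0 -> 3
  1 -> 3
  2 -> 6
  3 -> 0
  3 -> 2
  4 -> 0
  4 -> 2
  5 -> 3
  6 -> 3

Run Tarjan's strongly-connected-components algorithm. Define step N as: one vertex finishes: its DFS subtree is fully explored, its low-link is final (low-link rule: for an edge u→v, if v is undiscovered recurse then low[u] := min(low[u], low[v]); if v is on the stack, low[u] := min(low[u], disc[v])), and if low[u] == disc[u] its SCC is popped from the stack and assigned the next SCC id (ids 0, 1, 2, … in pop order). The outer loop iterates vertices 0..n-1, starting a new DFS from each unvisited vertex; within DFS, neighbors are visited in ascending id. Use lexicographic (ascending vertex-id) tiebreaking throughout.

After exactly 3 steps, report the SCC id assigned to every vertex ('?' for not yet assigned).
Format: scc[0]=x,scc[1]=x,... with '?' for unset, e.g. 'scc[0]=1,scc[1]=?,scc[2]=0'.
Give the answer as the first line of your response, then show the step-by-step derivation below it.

scc[0]=?,scc[1]=?,scc[2]=?,scc[3]=?,scc[4]=?,scc[5]=?,scc[6]=?

step 1: low=(low[0]=0,low[1]=?,low[2]=2,low[3]=0,low[4]=?,low[5]=?,low[6]=1); scc=(scc[0]=?,scc[1]=?,scc[2]=?,scc[3]=?,scc[4]=?,scc[5]=?,scc[6]=?)
step 2: low=(low[0]=0,low[1]=?,low[2]=1,low[3]=0,low[4]=?,low[5]=?,low[6]=1); scc=(scc[0]=?,scc[1]=?,scc[2]=?,scc[3]=?,scc[4]=?,scc[5]=?,scc[6]=?)
step 3: low=(low[0]=0,low[1]=?,low[2]=1,low[3]=0,low[4]=?,low[5]=?,low[6]=1); scc=(scc[0]=?,scc[1]=?,scc[2]=?,scc[3]=?,scc[4]=?,scc[5]=?,scc[6]=?)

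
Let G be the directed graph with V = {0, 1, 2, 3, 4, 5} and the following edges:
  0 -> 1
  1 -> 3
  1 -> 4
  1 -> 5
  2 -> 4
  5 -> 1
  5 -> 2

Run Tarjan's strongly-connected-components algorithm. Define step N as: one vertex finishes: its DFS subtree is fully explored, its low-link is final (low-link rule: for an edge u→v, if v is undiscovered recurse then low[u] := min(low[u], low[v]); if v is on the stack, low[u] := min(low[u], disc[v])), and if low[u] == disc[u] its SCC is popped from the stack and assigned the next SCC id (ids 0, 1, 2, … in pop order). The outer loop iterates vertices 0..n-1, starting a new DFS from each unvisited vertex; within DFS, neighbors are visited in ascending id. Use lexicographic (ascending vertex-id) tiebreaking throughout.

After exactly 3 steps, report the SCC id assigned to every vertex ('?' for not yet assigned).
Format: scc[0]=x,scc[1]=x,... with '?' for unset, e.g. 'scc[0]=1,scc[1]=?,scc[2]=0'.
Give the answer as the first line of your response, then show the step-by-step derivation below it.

scc[0]=?,scc[1]=?,scc[2]=2,scc[3]=0,scc[4]=1,scc[5]=?

step 1: low=(low[0]=0,low[1]=1,low[2]=?,low[3]=2,low[4]=?,low[5]=?); scc=(scc[0]=?,scc[1]=?,scc[2]=?,scc[3]=0,scc[4]=?,scc[5]=?)
step 2: low=(low[0]=0,low[1]=1,low[2]=?,low[3]=2,low[4]=3,low[5]=?); scc=(scc[0]=?,scc[1]=?,scc[2]=?,scc[3]=0,scc[4]=1,scc[5]=?)
step 3: low=(low[0]=0,low[1]=1,low[2]=5,low[3]=2,low[4]=3,low[5]=1); scc=(scc[0]=?,scc[1]=?,scc[2]=2,scc[3]=0,scc[4]=1,scc[5]=?)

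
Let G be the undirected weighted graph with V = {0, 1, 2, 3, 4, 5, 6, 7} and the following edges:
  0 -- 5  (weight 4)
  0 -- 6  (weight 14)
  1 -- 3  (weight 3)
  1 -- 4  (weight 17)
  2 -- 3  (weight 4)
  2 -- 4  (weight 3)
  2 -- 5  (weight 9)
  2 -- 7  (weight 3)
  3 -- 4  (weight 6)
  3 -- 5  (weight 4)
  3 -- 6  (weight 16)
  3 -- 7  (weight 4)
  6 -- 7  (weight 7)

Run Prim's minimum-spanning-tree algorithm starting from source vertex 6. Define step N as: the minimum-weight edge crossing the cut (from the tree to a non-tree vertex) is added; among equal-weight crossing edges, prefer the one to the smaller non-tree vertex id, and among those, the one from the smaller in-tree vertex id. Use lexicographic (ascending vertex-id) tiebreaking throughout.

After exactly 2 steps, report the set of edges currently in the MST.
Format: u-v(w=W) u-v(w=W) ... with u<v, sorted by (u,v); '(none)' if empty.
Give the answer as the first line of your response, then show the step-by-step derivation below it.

2-7(w=3) 6-7(w=7)

step 1: add edge 6-7 (w=7); MST = {6-7(w=7)}
step 2: add edge 2-7 (w=3); MST = {2-7(w=3) 6-7(w=7)}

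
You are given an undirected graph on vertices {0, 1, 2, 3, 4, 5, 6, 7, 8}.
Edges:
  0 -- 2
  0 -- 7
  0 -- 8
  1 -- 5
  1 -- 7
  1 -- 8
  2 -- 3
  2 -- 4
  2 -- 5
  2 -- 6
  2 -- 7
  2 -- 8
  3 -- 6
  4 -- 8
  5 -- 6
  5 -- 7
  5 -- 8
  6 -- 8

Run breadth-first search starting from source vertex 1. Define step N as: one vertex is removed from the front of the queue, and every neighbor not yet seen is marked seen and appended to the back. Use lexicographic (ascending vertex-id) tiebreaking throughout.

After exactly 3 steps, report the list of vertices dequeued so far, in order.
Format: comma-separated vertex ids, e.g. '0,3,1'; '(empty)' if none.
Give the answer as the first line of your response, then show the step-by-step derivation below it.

1,5,7

step 1: dequeue 1; queue=[5,7,8]; order=1
step 2: dequeue 5; queue=[7,8,2,6]; order=1,5
step 3: dequeue 7; queue=[8,2,6,0]; order=1,5,7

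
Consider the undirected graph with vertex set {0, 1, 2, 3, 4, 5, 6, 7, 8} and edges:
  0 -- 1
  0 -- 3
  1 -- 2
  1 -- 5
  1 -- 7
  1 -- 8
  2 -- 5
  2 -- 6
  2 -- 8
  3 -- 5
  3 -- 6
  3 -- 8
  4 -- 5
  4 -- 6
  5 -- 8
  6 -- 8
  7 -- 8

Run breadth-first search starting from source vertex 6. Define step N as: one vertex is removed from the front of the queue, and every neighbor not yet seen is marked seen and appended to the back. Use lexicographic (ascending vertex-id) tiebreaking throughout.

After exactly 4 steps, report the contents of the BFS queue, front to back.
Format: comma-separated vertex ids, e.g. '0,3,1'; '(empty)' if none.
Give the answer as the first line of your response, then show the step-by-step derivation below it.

8,1,5,0

step 1: dequeue 6; queue=[2,3,4,8]; order=6
step 2: dequeue 2; queue=[3,4,8,1,5]; order=6,2
step 3: dequeue 3; queue=[4,8,1,5,0]; order=6,2,3
step 4: dequeue 4; queue=[8,1,5,0]; order=6,2,3,4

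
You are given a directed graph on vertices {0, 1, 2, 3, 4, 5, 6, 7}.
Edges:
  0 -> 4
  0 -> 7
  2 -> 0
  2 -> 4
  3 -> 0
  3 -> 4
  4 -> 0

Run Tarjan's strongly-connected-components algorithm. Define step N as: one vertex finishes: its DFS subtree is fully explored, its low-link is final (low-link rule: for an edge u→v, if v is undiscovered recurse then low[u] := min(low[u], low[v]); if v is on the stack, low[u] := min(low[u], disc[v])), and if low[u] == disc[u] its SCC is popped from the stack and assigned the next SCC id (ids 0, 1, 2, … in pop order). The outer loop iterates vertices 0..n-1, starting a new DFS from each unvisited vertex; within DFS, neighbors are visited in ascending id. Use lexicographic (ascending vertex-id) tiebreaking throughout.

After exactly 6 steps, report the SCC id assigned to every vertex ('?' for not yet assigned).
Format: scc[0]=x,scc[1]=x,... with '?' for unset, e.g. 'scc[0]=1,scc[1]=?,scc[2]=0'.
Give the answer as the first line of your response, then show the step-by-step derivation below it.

scc[0]=1,scc[1]=2,scc[2]=3,scc[3]=4,scc[4]=1,scc[5]=?,scc[6]=?,scc[7]=0

step 1: low=(low[0]=0,low[1]=?,low[2]=?,low[3]=?,low[4]=0,low[5]=?,low[6]=?,low[7]=?); scc=(scc[0]=?,scc[1]=?,scc[2]=?,scc[3]=?,scc[4]=?,scc[5]=?,scc[6]=?,scc[7]=?)
step 2: low=(low[0]=0,low[1]=?,low[2]=?,low[3]=?,low[4]=0,low[5]=?,low[6]=?,low[7]=2); scc=(scc[0]=?,scc[1]=?,scc[2]=?,scc[3]=?,scc[4]=?,scc[5]=?,scc[6]=?,scc[7]=0)
step 3: low=(low[0]=0,low[1]=?,low[2]=?,low[3]=?,low[4]=0,low[5]=?,low[6]=?,low[7]=2); scc=(scc[0]=1,scc[1]=?,scc[2]=?,scc[3]=?,scc[4]=1,scc[5]=?,scc[6]=?,scc[7]=0)
step 4: low=(low[0]=0,low[1]=3,low[2]=?,low[3]=?,low[4]=0,low[5]=?,low[6]=?,low[7]=2); scc=(scc[0]=1,scc[1]=2,scc[2]=?,scc[3]=?,scc[4]=1,scc[5]=?,scc[6]=?,scc[7]=0)
step 5: low=(low[0]=0,low[1]=3,low[2]=4,low[3]=?,low[4]=0,low[5]=?,low[6]=?,low[7]=2); scc=(scc[0]=1,scc[1]=2,scc[2]=3,scc[3]=?,scc[4]=1,scc[5]=?,scc[6]=?,scc[7]=0)
step 6: low=(low[0]=0,low[1]=3,low[2]=4,low[3]=5,low[4]=0,low[5]=?,low[6]=?,low[7]=2); scc=(scc[0]=1,scc[1]=2,scc[2]=3,scc[3]=4,scc[4]=1,scc[5]=?,scc[6]=?,scc[7]=0)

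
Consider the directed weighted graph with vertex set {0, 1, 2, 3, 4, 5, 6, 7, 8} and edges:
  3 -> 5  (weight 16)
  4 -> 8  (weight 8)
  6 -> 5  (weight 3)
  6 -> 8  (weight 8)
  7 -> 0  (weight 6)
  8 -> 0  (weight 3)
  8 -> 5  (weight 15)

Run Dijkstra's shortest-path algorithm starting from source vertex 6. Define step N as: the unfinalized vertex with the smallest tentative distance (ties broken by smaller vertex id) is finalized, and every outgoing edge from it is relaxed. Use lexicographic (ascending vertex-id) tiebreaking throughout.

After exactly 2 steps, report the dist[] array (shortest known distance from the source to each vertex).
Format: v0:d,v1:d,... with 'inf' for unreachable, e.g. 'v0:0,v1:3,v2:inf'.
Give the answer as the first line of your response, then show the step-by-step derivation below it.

v0:inf,v1:inf,v2:inf,v3:inf,v4:inf,v5:3,v6:0,v7:inf,v8:8

step 1: dist = v0:inf,v1:inf,v2:inf,v3:inf,v4:inf,v5:3,v6:0,v7:inf,v8:8
step 2: dist = v0:inf,v1:inf,v2:inf,v3:inf,v4:inf,v5:3,v6:0,v7:inf,v8:8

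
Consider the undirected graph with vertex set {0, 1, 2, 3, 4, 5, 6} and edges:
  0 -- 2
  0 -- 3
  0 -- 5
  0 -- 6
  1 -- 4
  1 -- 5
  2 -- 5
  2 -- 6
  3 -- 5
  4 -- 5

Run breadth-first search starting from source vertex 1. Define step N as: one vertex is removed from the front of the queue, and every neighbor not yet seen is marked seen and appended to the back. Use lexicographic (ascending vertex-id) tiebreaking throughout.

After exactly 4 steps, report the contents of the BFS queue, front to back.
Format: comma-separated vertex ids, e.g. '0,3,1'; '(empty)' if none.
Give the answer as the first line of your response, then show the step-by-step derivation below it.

2,3,6

step 1: dequeue 1; queue=[4,5]; order=1
step 2: dequeue 4; queue=[5]; order=1,4
step 3: dequeue 5; queue=[0,2,3]; order=1,4,5
step 4: dequeue 0; queue=[2,3,6]; order=1,4,5,0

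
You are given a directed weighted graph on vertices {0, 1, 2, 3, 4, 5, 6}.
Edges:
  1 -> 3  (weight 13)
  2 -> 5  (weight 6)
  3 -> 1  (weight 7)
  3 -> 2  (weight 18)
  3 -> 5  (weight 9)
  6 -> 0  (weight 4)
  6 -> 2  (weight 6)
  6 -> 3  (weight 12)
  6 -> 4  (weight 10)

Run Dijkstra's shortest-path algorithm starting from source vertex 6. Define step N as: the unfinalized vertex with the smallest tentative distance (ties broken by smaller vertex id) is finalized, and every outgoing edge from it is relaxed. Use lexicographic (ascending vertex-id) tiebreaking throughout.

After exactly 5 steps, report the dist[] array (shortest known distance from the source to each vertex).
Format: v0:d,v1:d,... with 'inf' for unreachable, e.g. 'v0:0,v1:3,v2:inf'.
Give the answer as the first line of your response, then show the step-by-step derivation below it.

v0:4,v1:19,v2:6,v3:12,v4:10,v5:12,v6:0

step 1: dist = v0:4,v1:inf,v2:6,v3:12,v4:10,v5:inf,v6:0
step 2: dist = v0:4,v1:inf,v2:6,v3:12,v4:10,v5:inf,v6:0
step 3: dist = v0:4,v1:inf,v2:6,v3:12,v4:10,v5:12,v6:0
step 4: dist = v0:4,v1:inf,v2:6,v3:12,v4:10,v5:12,v6:0
step 5: dist = v0:4,v1:19,v2:6,v3:12,v4:10,v5:12,v6:0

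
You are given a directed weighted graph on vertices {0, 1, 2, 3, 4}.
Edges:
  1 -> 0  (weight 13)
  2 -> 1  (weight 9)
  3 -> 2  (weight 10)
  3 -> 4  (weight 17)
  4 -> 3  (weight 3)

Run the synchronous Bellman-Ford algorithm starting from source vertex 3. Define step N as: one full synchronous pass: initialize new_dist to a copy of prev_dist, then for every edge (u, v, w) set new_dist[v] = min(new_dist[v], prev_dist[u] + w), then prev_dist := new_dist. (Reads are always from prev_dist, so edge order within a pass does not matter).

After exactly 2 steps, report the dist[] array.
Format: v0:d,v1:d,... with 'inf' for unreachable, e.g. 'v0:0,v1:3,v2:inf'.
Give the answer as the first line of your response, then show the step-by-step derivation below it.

v0:inf,v1:19,v2:10,v3:0,v4:17

step 1: dist = v0:inf,v1:inf,v2:10,v3:0,v4:17
step 2: dist = v0:inf,v1:19,v2:10,v3:0,v4:17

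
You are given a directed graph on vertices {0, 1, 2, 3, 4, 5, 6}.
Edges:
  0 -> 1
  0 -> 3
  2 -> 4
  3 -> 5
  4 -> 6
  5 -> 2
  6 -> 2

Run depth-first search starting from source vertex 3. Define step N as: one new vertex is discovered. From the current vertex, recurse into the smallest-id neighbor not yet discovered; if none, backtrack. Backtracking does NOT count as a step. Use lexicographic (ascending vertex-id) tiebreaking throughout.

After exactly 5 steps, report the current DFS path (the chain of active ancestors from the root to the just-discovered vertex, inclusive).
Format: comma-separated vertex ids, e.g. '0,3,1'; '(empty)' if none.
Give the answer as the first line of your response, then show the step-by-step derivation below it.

3,5,2,4,6

step 1: discover 3; path=3; order=3
step 2: discover 5; path=3>5; order=3,5
step 3: discover 2; path=3>5>2; order=3,5,2
step 4: discover 4; path=3>5>2>4; order=3,5,2,4
step 5: discover 6; path=3>5>2>4>6; order=3,5,2,4,6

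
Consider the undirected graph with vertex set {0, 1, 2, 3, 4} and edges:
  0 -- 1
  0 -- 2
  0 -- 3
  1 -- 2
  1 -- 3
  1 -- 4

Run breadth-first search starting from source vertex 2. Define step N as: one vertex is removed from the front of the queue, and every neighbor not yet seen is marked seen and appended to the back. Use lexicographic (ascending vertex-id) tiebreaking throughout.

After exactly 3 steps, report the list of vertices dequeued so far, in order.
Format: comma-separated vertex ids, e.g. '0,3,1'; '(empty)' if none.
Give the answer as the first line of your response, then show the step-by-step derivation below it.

2,0,1

step 1: dequeue 2; queue=[0,1]; order=2
step 2: dequeue 0; queue=[1,3]; order=2,0
step 3: dequeue 1; queue=[3,4]; order=2,0,1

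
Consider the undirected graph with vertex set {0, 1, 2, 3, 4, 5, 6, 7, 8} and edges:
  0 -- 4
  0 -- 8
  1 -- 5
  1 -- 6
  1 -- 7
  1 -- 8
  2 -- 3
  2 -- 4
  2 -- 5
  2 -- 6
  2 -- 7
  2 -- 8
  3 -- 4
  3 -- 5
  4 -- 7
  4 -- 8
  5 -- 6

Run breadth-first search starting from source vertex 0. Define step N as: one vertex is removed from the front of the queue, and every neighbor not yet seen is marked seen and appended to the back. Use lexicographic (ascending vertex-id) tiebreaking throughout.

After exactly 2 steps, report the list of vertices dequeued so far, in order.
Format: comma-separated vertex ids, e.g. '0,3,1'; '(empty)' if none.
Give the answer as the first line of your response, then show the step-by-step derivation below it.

0,4

step 1: dequeue 0; queue=[4,8]; order=0
step 2: dequeue 4; queue=[8,2,3,7]; order=0,4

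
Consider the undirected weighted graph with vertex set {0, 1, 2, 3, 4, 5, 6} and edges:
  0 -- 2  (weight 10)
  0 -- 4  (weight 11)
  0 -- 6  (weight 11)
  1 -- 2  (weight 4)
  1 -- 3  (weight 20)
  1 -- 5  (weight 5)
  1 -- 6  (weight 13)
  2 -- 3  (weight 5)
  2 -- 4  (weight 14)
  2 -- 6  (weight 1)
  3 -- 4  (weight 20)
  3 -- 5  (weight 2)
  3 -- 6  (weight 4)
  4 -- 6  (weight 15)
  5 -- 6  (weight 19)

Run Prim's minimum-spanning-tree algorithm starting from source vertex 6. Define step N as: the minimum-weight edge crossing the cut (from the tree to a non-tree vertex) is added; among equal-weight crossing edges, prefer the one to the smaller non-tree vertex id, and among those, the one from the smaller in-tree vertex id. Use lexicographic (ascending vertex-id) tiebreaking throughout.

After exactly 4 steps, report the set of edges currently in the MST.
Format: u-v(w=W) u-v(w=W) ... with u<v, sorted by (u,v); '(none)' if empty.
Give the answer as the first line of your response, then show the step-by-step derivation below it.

1-2(w=4) 2-6(w=1) 3-5(w=2) 3-6(w=4)

step 1: add edge 2-6 (w=1); MST = {2-6(w=1)}
step 2: add edge 1-2 (w=4); MST = {1-2(w=4) 2-6(w=1)}
step 3: add edge 3-6 (w=4); MST = {1-2(w=4) 2-6(w=1) 3-6(w=4)}
step 4: add edge 3-5 (w=2); MST = {1-2(w=4) 2-6(w=1) 3-5(w=2) 3-6(w=4)}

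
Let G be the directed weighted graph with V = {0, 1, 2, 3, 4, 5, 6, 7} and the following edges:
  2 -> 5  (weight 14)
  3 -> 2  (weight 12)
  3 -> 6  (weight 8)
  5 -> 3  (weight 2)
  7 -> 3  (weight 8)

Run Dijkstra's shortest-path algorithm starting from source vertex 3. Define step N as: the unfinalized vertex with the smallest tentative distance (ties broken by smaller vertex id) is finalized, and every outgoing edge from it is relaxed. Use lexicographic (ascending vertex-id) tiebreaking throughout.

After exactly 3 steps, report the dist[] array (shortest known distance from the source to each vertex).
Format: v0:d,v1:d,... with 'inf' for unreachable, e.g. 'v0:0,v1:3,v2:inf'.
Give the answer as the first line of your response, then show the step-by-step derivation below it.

v0:inf,v1:inf,v2:12,v3:0,v4:inf,v5:26,v6:8,v7:inf

step 1: dist = v0:inf,v1:inf,v2:12,v3:0,v4:inf,v5:inf,v6:8,v7:inf
step 2: dist = v0:inf,v1:inf,v2:12,v3:0,v4:inf,v5:inf,v6:8,v7:inf
step 3: dist = v0:inf,v1:inf,v2:12,v3:0,v4:inf,v5:26,v6:8,v7:inf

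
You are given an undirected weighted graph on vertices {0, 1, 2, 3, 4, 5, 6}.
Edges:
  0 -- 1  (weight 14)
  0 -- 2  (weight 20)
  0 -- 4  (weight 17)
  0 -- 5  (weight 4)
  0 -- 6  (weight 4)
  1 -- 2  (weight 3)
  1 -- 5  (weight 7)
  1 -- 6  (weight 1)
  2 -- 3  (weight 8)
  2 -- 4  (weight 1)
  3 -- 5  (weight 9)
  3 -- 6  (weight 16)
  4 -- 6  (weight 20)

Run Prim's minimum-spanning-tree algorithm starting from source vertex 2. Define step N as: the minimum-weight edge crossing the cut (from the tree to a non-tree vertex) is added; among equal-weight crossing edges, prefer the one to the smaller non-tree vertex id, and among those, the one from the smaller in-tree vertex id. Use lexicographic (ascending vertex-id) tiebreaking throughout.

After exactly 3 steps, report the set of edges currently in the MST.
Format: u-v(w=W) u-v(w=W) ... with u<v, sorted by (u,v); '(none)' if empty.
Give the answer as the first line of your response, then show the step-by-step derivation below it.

1-2(w=3) 1-6(w=1) 2-4(w=1)

step 1: add edge 2-4 (w=1); MST = {2-4(w=1)}
step 2: add edge 1-2 (w=3); MST = {1-2(w=3) 2-4(w=1)}
step 3: add edge 1-6 (w=1); MST = {1-2(w=3) 1-6(w=1) 2-4(w=1)}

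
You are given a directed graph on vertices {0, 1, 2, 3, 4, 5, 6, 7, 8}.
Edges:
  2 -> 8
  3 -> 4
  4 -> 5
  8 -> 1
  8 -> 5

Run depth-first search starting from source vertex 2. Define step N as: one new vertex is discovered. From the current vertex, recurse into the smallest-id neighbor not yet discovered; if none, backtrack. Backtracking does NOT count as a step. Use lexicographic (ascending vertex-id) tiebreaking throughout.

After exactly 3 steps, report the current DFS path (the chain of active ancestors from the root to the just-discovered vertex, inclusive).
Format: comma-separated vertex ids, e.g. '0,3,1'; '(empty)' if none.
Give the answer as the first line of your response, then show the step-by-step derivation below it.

2,8,1

step 1: discover 2; path=2; order=2
step 2: discover 8; path=2>8; order=2,8
step 3: discover 1; path=2>8>1; order=2,8,1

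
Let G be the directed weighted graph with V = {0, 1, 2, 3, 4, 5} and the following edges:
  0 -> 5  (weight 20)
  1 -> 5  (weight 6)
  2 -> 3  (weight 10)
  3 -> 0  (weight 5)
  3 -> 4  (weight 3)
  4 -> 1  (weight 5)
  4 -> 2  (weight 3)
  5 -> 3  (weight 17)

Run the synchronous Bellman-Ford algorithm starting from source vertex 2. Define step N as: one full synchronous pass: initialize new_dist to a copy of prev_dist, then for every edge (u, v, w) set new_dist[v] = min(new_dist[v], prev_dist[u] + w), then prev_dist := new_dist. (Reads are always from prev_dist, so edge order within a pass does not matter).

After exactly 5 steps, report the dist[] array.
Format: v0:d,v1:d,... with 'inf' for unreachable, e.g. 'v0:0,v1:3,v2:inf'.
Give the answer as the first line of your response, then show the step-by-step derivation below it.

v0:15,v1:18,v2:0,v3:10,v4:13,v5:24

step 1: dist = v0:inf,v1:inf,v2:0,v3:10,v4:inf,v5:inf
step 2: dist = v0:15,v1:inf,v2:0,v3:10,v4:13,v5:inf
step 3: dist = v0:15,v1:18,v2:0,v3:10,v4:13,v5:35
step 4: dist = v0:15,v1:18,v2:0,v3:10,v4:13,v5:24
step 5: dist = v0:15,v1:18,v2:0,v3:10,v4:13,v5:24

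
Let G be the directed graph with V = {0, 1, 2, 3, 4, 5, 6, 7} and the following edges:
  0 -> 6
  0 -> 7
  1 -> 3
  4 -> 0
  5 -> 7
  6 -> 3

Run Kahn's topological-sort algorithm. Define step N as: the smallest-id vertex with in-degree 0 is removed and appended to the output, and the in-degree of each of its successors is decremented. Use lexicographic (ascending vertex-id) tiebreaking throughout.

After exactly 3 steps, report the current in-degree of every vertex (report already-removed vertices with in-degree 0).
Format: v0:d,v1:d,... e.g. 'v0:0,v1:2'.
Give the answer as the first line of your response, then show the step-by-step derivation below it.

v0:0,v1:0,v2:0,v3:1,v4:0,v5:0,v6:1,v7:2

step 1: output 1; order=[1]; indeg=(1,0,0,1,0,0,1,2)
step 2: output 2; order=[1,2]; indeg=(1,0,0,1,0,0,1,2)
step 3: output 4; order=[1,2,4]; indeg=(0,0,0,1,0,0,1,2)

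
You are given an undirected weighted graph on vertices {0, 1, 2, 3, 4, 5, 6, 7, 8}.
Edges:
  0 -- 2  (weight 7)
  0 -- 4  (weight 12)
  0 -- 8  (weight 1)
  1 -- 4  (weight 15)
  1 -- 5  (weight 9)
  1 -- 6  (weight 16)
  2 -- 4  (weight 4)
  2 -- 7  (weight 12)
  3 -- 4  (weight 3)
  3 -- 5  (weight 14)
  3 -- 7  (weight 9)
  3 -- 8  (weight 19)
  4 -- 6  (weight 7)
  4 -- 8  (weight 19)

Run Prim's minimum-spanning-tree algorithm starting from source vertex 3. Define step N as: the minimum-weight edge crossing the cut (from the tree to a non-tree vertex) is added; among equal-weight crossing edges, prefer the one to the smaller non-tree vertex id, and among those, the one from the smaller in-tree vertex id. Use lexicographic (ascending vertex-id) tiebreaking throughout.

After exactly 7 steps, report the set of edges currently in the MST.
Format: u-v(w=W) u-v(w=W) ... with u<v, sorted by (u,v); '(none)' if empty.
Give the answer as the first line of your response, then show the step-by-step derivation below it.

0-2(w=7) 0-8(w=1) 2-4(w=4) 3-4(w=3) 3-5(w=14) 3-7(w=9) 4-6(w=7)

step 1: add edge 3-4 (w=3); MST = {3-4(w=3)}
step 2: add edge 2-4 (w=4); MST = {2-4(w=4) 3-4(w=3)}
step 3: add edge 0-2 (w=7); MST = {0-2(w=7) 2-4(w=4) 3-4(w=3)}
step 4: add edge 0-8 (w=1); MST = {0-2(w=7) 0-8(w=1) 2-4(w=4) 3-4(w=3)}
step 5: add edge 4-6 (w=7); MST = {0-2(w=7) 0-8(w=1) 2-4(w=4) 3-4(w=3) 4-6(w=7)}
step 6: add edge 3-7 (w=9); MST = {0-2(w=7) 0-8(w=1) 2-4(w=4) 3-4(w=3) 3-7(w=9) 4-6(w=7)}
step 7: add edge 3-5 (w=14); MST = {0-2(w=7) 0-8(w=1) 2-4(w=4) 3-4(w=3) 3-5(w=14) 3-7(w=9) 4-6(w=7)}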